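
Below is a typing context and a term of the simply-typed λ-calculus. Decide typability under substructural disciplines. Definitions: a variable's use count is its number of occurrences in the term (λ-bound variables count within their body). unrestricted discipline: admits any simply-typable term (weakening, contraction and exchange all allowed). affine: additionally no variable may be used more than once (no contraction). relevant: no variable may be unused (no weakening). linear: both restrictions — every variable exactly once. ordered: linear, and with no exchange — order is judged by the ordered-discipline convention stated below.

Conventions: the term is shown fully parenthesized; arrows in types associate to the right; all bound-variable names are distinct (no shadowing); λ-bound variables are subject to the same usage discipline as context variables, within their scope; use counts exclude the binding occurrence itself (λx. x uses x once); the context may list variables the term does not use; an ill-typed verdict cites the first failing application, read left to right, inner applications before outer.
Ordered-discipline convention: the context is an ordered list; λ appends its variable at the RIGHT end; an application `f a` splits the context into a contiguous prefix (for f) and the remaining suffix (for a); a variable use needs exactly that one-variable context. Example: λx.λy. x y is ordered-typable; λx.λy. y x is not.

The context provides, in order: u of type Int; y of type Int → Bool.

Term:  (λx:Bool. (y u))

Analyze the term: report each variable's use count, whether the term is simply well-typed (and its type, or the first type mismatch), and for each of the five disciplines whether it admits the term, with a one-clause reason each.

use counts: u: 1; y: 1; x (λ-bound): 0
uses in reading order: y, u
typing: ✓ — Bool → Bool
ordered: ✗ — x never used (weakening)
linear: ✗ — x never used (weakening)
affine: ✓ — no duplicate uses among u, y, x
relevant: ✗ — x never used (weakening)
unrestricted: ✓ — type-checks (Bool → Bool) and nothing is barred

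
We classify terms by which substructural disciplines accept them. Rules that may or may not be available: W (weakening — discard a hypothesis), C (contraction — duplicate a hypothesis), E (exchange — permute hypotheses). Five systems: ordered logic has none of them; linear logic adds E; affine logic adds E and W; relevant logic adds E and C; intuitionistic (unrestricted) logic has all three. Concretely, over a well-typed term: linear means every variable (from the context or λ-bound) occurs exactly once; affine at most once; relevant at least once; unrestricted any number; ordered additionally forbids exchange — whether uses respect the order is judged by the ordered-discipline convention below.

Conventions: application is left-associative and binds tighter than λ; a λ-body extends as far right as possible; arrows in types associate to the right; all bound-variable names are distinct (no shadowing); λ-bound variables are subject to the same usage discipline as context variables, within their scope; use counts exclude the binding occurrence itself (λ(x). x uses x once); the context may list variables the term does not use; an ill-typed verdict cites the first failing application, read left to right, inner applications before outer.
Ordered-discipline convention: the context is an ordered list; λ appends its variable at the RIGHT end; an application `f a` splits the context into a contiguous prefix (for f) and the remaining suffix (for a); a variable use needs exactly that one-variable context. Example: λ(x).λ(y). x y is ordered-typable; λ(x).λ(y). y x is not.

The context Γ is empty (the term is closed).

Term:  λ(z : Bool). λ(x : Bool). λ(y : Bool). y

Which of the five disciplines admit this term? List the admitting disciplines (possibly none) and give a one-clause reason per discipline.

admitted in: affine, unrestricted
counts: z (bound) ×0; x (bound) ×0; y (bound) ×1
left-to-right use order: y
typing: well-typed — term : Bool → Bool → Bool → Bool
ordered: ✗, z, x left unused
linear: ✗, z, x left unused
affine: ✓, no duplicate uses among z, x, y
relevant: ✗, z, x left unused
unrestricted: ✓, typability at Bool → Bool → Bool → Bool is all that's needed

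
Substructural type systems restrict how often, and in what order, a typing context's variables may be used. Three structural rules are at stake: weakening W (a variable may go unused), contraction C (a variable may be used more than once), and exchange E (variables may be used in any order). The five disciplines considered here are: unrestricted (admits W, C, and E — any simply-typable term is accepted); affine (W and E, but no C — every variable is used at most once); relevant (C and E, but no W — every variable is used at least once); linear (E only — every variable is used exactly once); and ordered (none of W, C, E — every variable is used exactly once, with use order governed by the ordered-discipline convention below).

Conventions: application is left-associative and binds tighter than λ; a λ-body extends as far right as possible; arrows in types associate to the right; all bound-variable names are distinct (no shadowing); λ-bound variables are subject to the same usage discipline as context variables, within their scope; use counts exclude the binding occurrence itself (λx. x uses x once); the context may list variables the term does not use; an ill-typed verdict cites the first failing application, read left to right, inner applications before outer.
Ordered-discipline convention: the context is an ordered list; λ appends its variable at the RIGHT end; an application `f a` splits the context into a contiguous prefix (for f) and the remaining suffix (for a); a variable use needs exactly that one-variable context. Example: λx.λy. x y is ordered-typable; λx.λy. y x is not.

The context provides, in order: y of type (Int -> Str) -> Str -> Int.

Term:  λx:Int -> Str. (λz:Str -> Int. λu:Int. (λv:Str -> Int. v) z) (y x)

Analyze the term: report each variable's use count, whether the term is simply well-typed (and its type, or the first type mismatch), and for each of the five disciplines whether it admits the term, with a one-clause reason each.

counts: y=1; x (λ-bound)=1; z (λ-bound)=1; u (λ-bound)=0; v (λ-bound)=1
use order (left to right): v, z, y, x
typing: the term checks, with type (Int -> Str) -> Int -> Str -> Int
ordered: ✗ — needs weakening: u unused
linear: ✗ — needs weakening: u unused
affine: ✓ — no duplicate uses among y, x, z, u, v
relevant: ✗ — needs weakening: u unused
unrestricted: ✓ — typability at (Int -> Str) -> Int -> Str -> Int is all that's needed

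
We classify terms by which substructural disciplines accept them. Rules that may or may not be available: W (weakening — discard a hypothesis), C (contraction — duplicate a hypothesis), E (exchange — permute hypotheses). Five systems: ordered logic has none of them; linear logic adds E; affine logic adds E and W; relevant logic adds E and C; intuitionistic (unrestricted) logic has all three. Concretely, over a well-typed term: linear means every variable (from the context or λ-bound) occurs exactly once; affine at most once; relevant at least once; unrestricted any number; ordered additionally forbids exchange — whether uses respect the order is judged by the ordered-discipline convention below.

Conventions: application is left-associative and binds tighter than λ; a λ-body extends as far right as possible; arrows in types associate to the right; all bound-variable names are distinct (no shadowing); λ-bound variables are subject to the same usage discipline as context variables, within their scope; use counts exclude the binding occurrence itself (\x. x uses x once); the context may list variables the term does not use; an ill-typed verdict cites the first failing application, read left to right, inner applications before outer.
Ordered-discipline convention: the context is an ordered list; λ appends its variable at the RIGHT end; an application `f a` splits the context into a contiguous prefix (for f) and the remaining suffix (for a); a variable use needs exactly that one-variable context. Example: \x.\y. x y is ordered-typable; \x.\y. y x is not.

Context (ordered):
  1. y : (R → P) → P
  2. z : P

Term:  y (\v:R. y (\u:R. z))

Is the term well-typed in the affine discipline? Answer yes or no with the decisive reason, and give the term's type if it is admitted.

no — repeated use of y ×2
use counts: y: 2; z: 1; v (λ-bound): 0; u (λ-bound): 0
order of uses: y, y, z
typing: ✓ — P
summary: ordered ✗; linear ✗; affine ✗; relevant ✗; unrestricted ✓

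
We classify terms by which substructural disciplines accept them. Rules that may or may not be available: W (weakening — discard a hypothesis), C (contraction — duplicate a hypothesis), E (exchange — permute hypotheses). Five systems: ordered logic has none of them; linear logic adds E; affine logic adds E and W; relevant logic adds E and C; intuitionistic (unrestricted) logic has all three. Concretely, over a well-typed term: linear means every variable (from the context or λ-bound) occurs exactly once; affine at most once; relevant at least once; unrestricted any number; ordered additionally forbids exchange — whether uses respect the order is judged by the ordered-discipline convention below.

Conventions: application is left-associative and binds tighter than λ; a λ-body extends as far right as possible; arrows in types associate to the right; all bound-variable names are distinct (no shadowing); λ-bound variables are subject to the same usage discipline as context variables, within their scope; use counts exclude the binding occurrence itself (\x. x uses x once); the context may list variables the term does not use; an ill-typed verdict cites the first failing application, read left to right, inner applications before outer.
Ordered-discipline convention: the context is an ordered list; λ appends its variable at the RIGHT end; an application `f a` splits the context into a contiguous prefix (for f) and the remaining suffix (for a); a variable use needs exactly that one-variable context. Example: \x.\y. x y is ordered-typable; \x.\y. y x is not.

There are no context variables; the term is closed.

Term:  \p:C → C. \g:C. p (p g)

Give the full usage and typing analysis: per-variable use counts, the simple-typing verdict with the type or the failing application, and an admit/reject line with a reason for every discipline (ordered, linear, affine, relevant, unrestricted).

use counts: p [bound]: 2, g [bound]: 1
use order (left to right): p, p, g
typing: ✓ — (C → C) → C → C
ordered: ✗ — uses contraction: p ×2
linear: ✗ — uses contraction: p ×2
affine: ✗ — uses contraction: p ×2
relevant: ✓ — every one of p, g appears
unrestricted: ✓ — typability at (C → C) → C → C is all that's needed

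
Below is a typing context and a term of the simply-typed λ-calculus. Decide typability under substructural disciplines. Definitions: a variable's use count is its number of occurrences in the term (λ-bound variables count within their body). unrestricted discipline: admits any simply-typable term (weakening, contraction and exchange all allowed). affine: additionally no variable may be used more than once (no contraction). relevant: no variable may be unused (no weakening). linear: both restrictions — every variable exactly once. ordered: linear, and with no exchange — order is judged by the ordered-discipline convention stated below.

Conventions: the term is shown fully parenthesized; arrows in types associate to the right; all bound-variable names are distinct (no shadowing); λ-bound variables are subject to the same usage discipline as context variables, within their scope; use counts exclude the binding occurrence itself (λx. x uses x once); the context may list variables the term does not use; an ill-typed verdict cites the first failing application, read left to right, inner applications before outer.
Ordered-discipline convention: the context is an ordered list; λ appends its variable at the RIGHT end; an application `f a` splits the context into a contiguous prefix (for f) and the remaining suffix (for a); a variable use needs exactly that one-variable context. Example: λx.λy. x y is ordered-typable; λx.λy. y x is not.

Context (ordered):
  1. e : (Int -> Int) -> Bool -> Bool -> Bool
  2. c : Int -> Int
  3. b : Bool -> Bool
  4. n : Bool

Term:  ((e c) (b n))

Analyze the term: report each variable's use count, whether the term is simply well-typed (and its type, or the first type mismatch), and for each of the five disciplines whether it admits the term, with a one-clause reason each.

use counts: e ×1, c ×1, b ×1, n ×1
order of uses: e, c, b, n
typing: well-typed at Bool -> Bool
ordered: ✓, single-use (e, c, b, n), ordered derivation ok
linear: ✓, each of e, c, b, n used exactly once
affine: ✓, e, c, b, n: no repeats, contraction unneeded
relevant: ✓, every one of e, c, b, n appears
unrestricted: ✓, typability at Bool -> Bool is all that's needed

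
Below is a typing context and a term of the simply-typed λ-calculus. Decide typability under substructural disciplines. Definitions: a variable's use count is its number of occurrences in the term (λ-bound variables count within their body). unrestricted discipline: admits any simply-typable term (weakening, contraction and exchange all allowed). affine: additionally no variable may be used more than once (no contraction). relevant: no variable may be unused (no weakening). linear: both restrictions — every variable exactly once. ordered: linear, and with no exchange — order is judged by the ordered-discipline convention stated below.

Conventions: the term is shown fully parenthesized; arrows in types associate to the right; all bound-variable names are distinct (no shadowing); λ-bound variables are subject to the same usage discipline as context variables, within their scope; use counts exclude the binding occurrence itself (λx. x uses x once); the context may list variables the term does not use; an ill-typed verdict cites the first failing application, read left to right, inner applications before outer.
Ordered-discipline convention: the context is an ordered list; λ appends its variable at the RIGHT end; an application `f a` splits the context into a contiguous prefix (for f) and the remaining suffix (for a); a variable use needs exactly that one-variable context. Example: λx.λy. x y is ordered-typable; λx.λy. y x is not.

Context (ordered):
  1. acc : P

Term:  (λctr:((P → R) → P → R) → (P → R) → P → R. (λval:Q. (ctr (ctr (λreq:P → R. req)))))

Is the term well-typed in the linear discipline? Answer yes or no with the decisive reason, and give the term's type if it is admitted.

no — ctr ×2 used more than once (contraction); unused: acc, val — weakening required
usage: acc: 0×; ctr (bound): 2×; val (bound): 0×; req (bound): 1×
left-to-right use order: ctr, ctr, req
typing: ✓ — (((P → R) → P → R) → (P → R) → P → R) → Q → (P → R) → P → R
all disciplines: ordered ✗ | linear ✗ | affine ✗ | relevant ✗ | unrestricted ✓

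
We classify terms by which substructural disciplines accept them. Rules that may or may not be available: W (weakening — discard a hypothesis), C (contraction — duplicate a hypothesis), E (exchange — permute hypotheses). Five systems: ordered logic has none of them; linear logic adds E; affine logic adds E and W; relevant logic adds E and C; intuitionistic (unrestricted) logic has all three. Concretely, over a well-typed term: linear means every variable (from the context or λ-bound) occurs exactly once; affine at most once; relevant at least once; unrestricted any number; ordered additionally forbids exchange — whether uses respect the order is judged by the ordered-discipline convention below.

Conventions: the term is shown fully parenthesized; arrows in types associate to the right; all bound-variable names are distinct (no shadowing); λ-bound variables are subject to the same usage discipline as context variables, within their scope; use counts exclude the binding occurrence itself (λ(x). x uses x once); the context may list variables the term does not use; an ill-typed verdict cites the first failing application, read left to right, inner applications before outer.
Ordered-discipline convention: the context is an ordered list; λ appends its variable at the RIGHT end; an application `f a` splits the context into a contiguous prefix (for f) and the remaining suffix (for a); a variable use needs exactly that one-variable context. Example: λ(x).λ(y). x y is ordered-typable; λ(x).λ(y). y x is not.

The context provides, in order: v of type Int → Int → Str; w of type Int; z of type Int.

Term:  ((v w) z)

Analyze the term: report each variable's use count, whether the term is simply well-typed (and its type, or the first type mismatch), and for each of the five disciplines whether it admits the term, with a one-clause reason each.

use counts: v ×1; w ×1; z ×1
uses in reading order: v, w, z
typing: well-typed — term : Str
ordered: ✓ — v, w, z once each; derivable with no W/C/E
linear: ✓ — single use per variable (v, w, z)
affine: ✓ — v, w, z: no repeats, contraction unneeded
relevant: ✓ — none of v, w, z goes unused
unrestricted: ✓ — typability at Str is all that's needed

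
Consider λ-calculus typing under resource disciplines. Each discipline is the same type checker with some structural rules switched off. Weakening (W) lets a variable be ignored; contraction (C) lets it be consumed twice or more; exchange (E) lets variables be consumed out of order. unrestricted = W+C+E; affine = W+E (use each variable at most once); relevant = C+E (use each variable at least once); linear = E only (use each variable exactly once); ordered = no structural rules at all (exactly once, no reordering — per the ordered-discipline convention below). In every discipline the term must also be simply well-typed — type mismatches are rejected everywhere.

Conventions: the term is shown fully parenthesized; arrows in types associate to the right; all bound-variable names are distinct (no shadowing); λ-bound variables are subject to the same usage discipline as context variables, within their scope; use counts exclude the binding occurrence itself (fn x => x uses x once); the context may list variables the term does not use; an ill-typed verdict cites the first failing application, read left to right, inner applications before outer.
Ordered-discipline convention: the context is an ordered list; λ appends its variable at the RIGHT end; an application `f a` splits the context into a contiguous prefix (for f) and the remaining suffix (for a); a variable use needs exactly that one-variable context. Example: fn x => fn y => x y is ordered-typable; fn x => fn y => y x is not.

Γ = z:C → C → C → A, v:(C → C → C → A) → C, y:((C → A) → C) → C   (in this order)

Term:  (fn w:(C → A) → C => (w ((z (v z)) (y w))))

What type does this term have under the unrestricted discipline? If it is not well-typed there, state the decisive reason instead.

term : ((C → A) → C) → C
use counts: z=2; v=1; y=1; w (bound)=2
order of uses: w, z, v, z, y, w
typing: ✓ — ((C → A) → C) → C
across the five disciplines: ordered ✗, linear ✗, affine ✗, relevant ✓, unrestricted ✓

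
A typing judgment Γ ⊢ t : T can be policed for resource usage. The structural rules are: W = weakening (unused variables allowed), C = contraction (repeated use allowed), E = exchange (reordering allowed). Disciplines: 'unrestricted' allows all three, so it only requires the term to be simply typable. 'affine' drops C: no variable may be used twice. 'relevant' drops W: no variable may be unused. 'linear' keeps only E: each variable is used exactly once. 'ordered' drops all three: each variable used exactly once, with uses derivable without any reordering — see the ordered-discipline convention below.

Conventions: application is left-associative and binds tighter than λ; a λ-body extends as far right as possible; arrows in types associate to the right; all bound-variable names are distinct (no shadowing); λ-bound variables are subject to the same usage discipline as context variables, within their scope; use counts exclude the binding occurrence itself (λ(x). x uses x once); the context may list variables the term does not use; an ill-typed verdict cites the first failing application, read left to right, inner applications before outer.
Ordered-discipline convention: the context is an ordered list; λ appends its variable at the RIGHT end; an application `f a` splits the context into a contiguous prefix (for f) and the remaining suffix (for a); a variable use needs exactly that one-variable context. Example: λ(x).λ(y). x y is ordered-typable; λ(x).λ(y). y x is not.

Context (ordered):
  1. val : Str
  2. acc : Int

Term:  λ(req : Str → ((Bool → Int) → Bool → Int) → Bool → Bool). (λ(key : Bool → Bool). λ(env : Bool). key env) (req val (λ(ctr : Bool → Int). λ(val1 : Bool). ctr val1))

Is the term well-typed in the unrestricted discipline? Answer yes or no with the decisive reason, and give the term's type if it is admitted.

yes — well-typed at (Str → ((Bool → Int) → Bool → Int) → Bool → Bool) → Bool → Bool; no restrictions here; term : (Str → ((Bool → Int) → Bool → Int) → Bool → Bool) → Bool → Bool
variable uses: val: 1×, acc: 0×, req (λ-bound): 1×, key (λ-bound): 1×, env (λ-bound): 1×, ctr (λ-bound): 1×, val1 (λ-bound): 1×
uses in reading order: key, env, req, val, ctr, val1
typing: ✓ — (Str → ((Bool → Int) → Bool → Int) → Bool → Bool) → Bool → Bool
per-discipline verdicts: ordered ✗ · linear ✗ · affine ✓ · relevant ✗ · unrestricted ✓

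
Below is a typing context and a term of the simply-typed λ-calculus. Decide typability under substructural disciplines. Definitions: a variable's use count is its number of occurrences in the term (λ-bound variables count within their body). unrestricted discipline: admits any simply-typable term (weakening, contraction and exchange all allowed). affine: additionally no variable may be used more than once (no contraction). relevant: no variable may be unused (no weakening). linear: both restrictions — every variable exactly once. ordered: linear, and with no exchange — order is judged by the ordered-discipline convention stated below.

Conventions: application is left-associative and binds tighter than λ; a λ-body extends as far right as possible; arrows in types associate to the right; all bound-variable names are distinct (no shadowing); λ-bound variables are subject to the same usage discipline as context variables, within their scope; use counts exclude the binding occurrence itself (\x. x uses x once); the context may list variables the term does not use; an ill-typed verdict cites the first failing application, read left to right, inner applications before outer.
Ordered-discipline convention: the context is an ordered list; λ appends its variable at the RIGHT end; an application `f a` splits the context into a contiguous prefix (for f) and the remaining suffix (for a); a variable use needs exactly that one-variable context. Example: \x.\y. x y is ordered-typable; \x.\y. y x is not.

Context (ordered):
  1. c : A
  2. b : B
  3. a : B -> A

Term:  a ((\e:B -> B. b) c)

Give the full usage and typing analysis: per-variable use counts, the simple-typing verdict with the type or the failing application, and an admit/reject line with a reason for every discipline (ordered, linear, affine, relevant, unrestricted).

counts: c: 1, b: 1, a: 1, e (bound): 0
use order (left to right): a, b, c
typing: ill-typed: an argument A mismatches the expected B -> B
ordered: ✗ — not simply typable
linear: ✗ — fails simple typing
affine: ✗ — a type mismatch blocks all five
relevant: ✗ — the type mismatch rejects it
unrestricted: ✗ — not simply typable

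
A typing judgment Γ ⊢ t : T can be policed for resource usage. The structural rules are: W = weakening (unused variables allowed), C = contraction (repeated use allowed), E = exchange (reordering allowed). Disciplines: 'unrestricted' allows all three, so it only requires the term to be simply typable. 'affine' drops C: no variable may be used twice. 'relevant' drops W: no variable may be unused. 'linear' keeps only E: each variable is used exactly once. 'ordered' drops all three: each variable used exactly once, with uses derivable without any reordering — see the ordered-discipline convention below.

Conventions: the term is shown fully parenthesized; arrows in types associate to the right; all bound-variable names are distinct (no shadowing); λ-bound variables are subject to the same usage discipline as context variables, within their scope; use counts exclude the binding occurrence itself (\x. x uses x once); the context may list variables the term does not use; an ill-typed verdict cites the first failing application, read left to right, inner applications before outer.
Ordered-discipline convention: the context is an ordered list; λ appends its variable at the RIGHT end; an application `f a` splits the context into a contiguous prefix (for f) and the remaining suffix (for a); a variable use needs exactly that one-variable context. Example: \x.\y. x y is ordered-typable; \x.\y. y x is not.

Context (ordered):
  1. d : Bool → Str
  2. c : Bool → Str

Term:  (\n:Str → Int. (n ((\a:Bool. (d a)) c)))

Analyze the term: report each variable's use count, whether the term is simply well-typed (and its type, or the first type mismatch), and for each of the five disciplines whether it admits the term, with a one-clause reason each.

use counts: d: 1×, c: 1×, n (bound): 1×, a (bound): 1×
uses in reading order: n, d, a, c
typing: ill-typed: an argument Bool → Str mismatches the expected Bool
ordered: ✗ — a type mismatch blocks all five
linear: ✗ — the type mismatch rejects it
affine: ✗ — not simply typable
relevant: ✗ — fails simple typing
unrestricted: ✗ — a type mismatch blocks all five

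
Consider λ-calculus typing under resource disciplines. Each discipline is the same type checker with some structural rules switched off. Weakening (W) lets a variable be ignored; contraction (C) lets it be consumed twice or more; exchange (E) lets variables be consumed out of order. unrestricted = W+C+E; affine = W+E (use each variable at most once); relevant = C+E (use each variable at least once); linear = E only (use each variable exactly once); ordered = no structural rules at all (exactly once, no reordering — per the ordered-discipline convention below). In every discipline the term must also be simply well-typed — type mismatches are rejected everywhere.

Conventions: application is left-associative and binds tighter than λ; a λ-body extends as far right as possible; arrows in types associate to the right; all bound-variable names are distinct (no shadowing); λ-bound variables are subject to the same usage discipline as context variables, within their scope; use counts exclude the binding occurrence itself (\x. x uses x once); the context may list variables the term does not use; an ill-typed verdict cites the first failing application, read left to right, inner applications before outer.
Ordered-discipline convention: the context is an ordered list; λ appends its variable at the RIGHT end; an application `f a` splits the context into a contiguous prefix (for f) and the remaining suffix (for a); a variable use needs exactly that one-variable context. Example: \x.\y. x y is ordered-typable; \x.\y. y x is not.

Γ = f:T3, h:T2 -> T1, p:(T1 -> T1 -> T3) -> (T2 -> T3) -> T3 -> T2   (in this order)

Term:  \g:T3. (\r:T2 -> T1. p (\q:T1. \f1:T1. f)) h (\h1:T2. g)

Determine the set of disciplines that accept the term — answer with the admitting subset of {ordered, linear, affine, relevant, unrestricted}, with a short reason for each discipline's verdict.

accepted by: affine, unrestricted
use counts: f=1, h=1, p=1, g (λ-bound)=1, r (λ-bound)=0, q (λ-bound)=0, f1 (λ-bound)=0, h1 (λ-bound)=0
uses in reading order: p, f, h, g
typing: well-typed at T3 -> T3 -> T2
ordered: ✗, r, q, f1, h1 left unused
linear: ✗, r, q, f1, h1 left unused
affine: ✓, no duplicate uses among f, h, p, g, r, q, f1, h1
relevant: ✗, r, q, f1, h1 left unused
unrestricted: ✓, typability at T3 -> T3 -> T2 is all that's needed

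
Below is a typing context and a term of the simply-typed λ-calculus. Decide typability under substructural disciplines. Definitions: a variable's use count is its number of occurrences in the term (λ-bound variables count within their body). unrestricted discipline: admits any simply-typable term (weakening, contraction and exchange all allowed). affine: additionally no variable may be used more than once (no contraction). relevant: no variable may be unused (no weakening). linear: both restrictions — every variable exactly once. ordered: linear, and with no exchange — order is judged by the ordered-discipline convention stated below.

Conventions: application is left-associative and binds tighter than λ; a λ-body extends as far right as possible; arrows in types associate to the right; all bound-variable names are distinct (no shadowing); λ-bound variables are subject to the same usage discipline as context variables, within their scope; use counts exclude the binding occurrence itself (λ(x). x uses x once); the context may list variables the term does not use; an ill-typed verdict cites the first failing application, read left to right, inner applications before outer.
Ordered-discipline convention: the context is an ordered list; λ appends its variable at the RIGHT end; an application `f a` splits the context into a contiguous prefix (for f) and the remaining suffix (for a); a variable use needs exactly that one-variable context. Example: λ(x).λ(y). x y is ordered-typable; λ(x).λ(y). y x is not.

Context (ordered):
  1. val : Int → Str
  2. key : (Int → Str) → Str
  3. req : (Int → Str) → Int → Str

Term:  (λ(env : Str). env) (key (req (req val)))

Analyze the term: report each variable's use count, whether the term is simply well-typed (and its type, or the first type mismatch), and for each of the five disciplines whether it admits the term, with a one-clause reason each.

usage: val ×1, key ×1, req ×2, env [bound] ×1
left-to-right use order: env, key, req, req, val
typing: the term checks, with type Str
ordered ✗ (repeated use of req ×2)
linear ✗ (repeated use of req ×2)
affine ✗ (repeated use of req ×2)
relevant ✓ (val, key, req, env: all used, weakening unneeded)
unrestricted ✓ (typability at Str is all that's needed)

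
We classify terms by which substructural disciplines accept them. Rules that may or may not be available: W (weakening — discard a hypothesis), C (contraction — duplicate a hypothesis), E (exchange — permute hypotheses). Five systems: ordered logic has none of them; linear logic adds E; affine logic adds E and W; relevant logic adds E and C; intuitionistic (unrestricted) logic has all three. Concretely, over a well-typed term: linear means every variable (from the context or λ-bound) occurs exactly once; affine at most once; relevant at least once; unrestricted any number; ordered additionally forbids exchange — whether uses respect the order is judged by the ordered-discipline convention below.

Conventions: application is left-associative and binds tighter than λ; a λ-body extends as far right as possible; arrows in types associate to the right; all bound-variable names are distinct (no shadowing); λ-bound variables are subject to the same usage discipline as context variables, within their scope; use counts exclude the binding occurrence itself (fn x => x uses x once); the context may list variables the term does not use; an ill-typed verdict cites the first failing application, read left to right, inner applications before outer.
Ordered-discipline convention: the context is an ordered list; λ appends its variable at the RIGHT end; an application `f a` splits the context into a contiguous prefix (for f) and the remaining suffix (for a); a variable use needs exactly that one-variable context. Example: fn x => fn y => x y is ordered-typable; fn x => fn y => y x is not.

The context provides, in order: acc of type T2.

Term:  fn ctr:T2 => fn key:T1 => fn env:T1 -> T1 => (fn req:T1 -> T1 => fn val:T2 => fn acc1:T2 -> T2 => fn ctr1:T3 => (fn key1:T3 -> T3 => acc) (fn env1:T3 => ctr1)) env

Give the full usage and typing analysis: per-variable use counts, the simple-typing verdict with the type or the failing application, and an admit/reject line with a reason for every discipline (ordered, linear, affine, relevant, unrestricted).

use counts: acc: 1×, ctr (λ-bound): 0×, key (λ-bound): 0×, env (λ-bound): 1×, req (λ-bound): 0×, val (λ-bound): 0×, acc1 (λ-bound): 0×, ctr1 (λ-bound): 1×, key1 (λ-bound): 0×, env1 (λ-bound): 0×
uses in reading order: acc, ctr1, env
typing: well-typed at T2 -> T1 -> (T1 -> T1) -> T2 -> (T2 -> T2) -> T3 -> T2
ordered: ✗ — ctr, key, req, val, acc1, key1, env1 never used (weakening)
linear: ✗ — ctr, key, req, val, acc1, key1, env1 never used (weakening)
affine: ✓ — none of acc, ctr, key, env, req, val, acc1, ctr1, key1, env1 used more than once
relevant: ✗ — ctr, key, req, val, acc1, key1, env1 never used (weakening)
unrestricted: ✓ — type-checks (T2 -> T1 -> (T1 -> T1) -> T2 -> (T2 -> T2) -> T3 -> T2) and nothing is barred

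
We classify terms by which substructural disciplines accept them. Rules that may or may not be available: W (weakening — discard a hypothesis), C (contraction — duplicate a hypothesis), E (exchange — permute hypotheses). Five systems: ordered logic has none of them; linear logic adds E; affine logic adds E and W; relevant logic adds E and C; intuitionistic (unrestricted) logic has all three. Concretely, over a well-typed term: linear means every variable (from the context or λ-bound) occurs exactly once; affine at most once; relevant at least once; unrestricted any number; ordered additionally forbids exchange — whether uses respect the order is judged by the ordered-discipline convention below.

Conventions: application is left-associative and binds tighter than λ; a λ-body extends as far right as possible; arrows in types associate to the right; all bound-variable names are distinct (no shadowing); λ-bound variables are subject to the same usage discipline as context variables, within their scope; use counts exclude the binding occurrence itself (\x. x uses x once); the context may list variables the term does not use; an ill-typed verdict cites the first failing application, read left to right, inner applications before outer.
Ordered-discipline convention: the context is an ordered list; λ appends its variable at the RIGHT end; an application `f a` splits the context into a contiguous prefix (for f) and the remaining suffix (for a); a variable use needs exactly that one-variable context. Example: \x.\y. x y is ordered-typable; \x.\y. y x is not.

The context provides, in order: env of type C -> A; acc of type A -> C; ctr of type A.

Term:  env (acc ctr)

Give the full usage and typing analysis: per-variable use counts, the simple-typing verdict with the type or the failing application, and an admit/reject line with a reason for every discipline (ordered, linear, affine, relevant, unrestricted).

use counts: env: 1, acc: 1, ctr: 1
order of uses: env, acc, ctr
typing: well-typed — term : A
ordered: ✓, one use each (env, acc, ctr); ordered split holds
linear: ✓, each of env, acc, ctr used exactly once
affine: ✓, env, acc, ctr: no repeats, contraction unneeded
relevant: ✓, none of env, acc, ctr goes unused
unrestricted: ✓, typability at A is all that's needed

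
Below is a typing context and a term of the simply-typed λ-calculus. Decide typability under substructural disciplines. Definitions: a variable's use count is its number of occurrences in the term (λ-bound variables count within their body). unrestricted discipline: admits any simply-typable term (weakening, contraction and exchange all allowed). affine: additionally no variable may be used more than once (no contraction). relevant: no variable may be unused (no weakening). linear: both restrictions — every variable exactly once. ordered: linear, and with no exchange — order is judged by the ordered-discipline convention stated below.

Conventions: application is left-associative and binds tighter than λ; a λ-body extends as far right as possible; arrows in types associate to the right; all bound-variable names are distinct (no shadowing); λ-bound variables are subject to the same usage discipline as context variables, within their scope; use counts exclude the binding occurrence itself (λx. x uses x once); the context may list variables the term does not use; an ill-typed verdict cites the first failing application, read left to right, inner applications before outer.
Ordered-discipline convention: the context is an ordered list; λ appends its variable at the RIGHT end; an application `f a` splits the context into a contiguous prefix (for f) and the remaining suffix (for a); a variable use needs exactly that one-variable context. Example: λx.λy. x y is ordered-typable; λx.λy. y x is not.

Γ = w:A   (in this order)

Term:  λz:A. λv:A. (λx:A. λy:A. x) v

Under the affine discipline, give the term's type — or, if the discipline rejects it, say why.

term : A -> A -> A -> A
use counts: w: 0, z (bound): 0, v (bound): 1, x (bound): 1, y (bound): 0
uses in reading order: x, v
typing: well-typed at A -> A -> A -> A
across the five disciplines: ordered ✗, linear ✗, affine ✓, relevant ✗, unrestricted ✓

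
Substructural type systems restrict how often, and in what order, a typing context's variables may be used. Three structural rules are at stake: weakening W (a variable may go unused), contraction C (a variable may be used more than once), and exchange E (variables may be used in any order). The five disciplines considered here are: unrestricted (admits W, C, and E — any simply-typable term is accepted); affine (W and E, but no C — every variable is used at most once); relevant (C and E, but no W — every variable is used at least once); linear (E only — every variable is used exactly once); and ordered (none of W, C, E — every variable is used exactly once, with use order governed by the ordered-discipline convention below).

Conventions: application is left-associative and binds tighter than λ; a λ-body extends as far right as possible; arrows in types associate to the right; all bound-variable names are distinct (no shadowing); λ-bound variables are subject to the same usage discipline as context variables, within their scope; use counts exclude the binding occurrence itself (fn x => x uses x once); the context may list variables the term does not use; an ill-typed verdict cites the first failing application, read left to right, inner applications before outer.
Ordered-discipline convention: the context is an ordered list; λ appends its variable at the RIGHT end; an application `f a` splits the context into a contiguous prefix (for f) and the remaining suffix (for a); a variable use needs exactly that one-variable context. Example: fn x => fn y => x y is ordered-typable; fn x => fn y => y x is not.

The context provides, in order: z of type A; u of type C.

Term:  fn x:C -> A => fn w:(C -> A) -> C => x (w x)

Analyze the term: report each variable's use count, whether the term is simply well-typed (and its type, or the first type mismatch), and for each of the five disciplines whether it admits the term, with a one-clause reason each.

use counts: z=0, u=0, x (bound)=2, w (bound)=1
left-to-right use order: x, w, x
typing: the term checks, with type (C -> A) -> ((C -> A) -> C) -> A
ordered ✗ (repeated use of x ×2; unused: z, u — weakening required)
linear ✗ (repeated use of x ×2; unused: z, u — weakening required)
affine ✗ (repeated use of x ×2)
relevant ✗ (unused: z, u — weakening required)
unrestricted ✓ (well-typed at (C -> A) -> ((C -> A) -> C) -> A; no restrictions here)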